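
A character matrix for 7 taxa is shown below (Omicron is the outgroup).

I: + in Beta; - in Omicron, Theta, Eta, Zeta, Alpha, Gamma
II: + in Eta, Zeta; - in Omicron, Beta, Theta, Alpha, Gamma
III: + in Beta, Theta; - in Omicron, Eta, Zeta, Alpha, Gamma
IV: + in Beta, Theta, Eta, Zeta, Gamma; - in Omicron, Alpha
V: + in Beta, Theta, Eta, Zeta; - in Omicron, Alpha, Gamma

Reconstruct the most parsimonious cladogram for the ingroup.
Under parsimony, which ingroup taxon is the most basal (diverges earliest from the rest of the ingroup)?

The outgroup has state '-' for every character, so '+' is the derived state throughout.
I (derived state '+') is unique to Beta (autapomorphy; uninformative for grouping).
Only Eta and Zeta show the derived state '+' for II, supporting them as a clade.
III (derived state '+') is shared by Beta and Theta — a synapomorphy uniting that clade.
IV (derived state '+') is shared by Beta, Eta, Gamma, Theta, and Zeta — a synapomorphy uniting that clade.
V (derived state '+') is shared by Beta, Eta, Theta, and Zeta — a synapomorphy uniting that clade.
Most parsimonious ingroup topology: ((((Beta,Theta),(Eta,Zeta)),Gamma),Alpha).
Alpha is sister to the clade containing all other ingroup taxa, so it is the earliest-diverging (most basal) ingroup lineage.

Alpha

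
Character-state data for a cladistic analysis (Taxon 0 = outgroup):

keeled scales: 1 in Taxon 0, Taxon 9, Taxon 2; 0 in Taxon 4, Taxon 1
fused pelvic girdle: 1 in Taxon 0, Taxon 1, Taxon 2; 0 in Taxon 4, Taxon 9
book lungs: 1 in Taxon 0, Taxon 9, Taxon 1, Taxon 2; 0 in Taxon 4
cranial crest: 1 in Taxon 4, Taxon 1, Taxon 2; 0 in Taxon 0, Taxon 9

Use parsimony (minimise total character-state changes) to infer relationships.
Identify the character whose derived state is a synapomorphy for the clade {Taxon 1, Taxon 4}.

keeled scales

Character polarity is set by the outgroup: the derived state is whichever differs from the outgroup's state, so for keeled scales, fused pelvic girdle, book lungs the derived state is '0', and for the remaining characters it is '1'.
keeled scales: derived state '0' in Taxon 1 and Taxon 4 only — synapomorphy for {Taxon 1, Taxon 4}.
fused pelvic girdle groups Taxon 4 and Taxon 9, which is incompatible with the clades supported by the remaining characters; treating it as convergent (homoplasy) costs fewer steps than any alternative tree.
book lungs (derived state '0') is unique to Taxon 4 (autapomorphy; uninformative for grouping).
Only Taxon 1, Taxon 2, and Taxon 4 show the derived state '1' for cranial crest, supporting them as a clade.
Most parsimonious ingroup topology: (((Taxon 4,Taxon 1),Taxon 2),Taxon 9).
The clade {Taxon 1, Taxon 4} is supported by keeled scales: its derived state '0' occurs in exactly those taxa and in no other taxon (including the outgroup).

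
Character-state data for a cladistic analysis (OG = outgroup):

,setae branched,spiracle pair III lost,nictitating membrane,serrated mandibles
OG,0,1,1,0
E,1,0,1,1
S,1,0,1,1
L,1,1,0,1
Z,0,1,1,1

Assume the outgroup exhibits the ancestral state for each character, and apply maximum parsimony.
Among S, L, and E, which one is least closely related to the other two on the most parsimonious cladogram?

L

Character polarity is set by the outgroup: the derived state is whichever differs from the outgroup's state, so for spiracle pair III lost, nictitating membrane the derived state is '0', and for the remaining characters it is '1'.
setae branched: derived state '1' in E, L, and S only — synapomorphy for {E, L, S}.
spiracle pair III lost: derived state '0' in E and S only — synapomorphy for {E, S}.
nictitating membrane (derived state '0') is unique to L (autapomorphy; uninformative for grouping).
serrated mandibles (derived state '1') is shared by all ingroup taxa — unites the whole ingroup.
Most parsimonious ingroup topology: (((E,S),L),Z).
S and E share a more recent common ancestor with each other than either does with L, so L is the least closely related of the three.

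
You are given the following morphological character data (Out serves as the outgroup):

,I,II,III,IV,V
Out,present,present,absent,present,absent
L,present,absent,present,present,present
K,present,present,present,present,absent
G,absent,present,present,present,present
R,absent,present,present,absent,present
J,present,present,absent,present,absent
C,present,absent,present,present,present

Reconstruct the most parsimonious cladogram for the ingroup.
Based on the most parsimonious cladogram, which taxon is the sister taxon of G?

Character polarity is set by the outgroup: the derived state is whichever differs from the outgroup's state, so for I, II, IV the derived state is 'absent', and for the remaining characters it is 'present'.
I: derived state 'absent' in G and R only — synapomorphy for {G, R}.
II (derived state 'absent') is shared by C and L — a synapomorphy uniting that clade.
III: derived state 'present' in C, G, K, L, and R only — synapomorphy for {C, G, K, L, R}.
IV: derived state 'absent' in R only — an autapomorphy, so it tells us nothing about relationships among taxa.
Only C, G, L, and R show the derived state 'present' for V, supporting them as a clade.
Most parsimonious ingroup topology: ((((L,C),(G,R)),K),J).
G and R form a cherry on this tree, so they are sister taxa.

R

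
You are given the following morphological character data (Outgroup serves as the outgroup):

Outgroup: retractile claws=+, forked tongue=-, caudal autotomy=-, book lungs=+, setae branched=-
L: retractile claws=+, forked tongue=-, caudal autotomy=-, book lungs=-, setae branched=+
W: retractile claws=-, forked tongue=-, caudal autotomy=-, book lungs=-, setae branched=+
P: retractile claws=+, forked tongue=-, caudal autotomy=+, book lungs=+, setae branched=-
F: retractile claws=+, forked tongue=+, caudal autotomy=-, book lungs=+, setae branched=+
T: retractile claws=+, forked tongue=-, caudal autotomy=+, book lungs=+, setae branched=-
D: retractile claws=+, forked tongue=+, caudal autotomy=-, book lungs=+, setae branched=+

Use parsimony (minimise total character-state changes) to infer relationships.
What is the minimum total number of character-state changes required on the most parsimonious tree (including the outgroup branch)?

Character polarity is set by the outgroup: the derived state is whichever differs from the outgroup's state, so for retractile claws, book lungs the derived state is '-', and for the remaining characters it is '+'.
retractile claws: derived state '-' in W only — an autapomorphy, so it tells us nothing about relationships among taxa.
Only D and F show the derived state '+' for forked tongue, supporting them as a clade.
caudal autotomy: derived state '+' in P and T only — synapomorphy for {P, T}.
book lungs: derived state '-' in L and W only — synapomorphy for {L, W}.
setae branched (derived state '+') is shared by D, F, L, and W — a synapomorphy uniting that clade.
Most parsimonious ingroup topology: (((L,W),(F,D)),(P,T)).
Changes per character on this tree: retractile claws: 1; forked tongue: 1; caudal autotomy: 1; book lungs: 1; setae branched: 1.
Total = 5.

5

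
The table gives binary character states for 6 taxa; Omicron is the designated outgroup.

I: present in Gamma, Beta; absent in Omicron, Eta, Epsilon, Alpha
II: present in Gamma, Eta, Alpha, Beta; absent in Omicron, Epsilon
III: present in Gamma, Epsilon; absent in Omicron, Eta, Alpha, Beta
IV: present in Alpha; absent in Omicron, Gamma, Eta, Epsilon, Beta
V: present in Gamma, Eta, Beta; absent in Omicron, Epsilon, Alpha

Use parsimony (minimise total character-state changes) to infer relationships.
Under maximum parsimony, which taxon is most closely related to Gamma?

The outgroup has state 'absent' for every character, so 'present' is the derived state throughout.
I (derived state 'present') is shared by Beta and Gamma — a synapomorphy uniting that clade.
Only Alpha, Beta, Eta, and Gamma show the derived state 'present' for II, supporting them as a clade.
III groups Epsilon and Gamma, which is incompatible with the clades supported by the remaining characters; treating it as convergent (homoplasy) costs fewer steps than any alternative tree.
IV (derived state 'present') is unique to Alpha (autapomorphy; uninformative for grouping).
V: derived state 'present' in Beta, Eta, and Gamma only — synapomorphy for {Beta, Eta, Gamma}.
Most parsimonious ingroup topology: ((((Gamma,Beta),Eta),Alpha),Epsilon).
Gamma and Beta form a cherry on this tree, so they are sister taxa.

Beta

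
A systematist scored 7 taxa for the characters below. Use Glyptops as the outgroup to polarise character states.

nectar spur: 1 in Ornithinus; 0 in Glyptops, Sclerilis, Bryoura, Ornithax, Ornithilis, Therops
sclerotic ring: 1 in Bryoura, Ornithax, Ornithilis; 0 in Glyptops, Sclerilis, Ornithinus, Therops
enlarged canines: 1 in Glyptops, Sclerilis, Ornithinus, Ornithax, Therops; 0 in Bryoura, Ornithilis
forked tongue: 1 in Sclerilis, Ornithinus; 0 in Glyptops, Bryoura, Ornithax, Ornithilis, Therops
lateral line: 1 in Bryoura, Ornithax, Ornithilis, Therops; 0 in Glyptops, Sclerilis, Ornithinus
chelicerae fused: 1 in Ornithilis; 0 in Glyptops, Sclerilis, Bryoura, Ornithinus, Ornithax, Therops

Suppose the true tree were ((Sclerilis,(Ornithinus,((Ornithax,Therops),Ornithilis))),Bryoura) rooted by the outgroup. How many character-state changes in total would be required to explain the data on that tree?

11

Map each character onto ((Sclerilis,(Ornithinus,((Ornithax,Therops),Ornithilis))),Bryoura) (rooted by Glyptops) and count the minimum state changes it requires (Fitch parsimony):
nectar spur: 1; sclerotic ring: 3; enlarged canines: 2; forked tongue: 2; lateral line: 2; chelicerae fused: 1.
Total tree length = 11.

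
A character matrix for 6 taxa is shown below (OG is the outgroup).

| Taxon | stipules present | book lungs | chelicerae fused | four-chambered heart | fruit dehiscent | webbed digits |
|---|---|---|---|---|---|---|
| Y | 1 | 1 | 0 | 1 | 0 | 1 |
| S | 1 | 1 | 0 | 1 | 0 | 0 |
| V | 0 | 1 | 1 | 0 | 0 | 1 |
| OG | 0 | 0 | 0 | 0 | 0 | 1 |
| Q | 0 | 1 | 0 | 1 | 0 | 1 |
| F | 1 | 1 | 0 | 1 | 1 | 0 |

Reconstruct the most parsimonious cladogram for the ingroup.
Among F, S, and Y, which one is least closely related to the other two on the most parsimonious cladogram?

Y

Character polarity is set by the outgroup: the derived state is whichever differs from the outgroup's state, so for webbed digits the derived state is '0', and for the remaining characters it is '1'.
stipules present (derived state '1') is shared by F, S, and Y — a synapomorphy uniting that clade.
All ingroup taxa share the derived state '1' for book lungs; it defines the ingroup but does not resolve relationships within it.
chelicerae fused: derived state '1' in V only — an autapomorphy, so it tells us nothing about relationships among taxa.
four-chambered heart (derived state '1') is shared by F, Q, S, and Y — a synapomorphy uniting that clade.
fruit dehiscent: derived state '1' in F only — an autapomorphy, so it tells us nothing about relationships among taxa.
webbed digits: derived state '0' in F and S only — synapomorphy for {F, S}.
Most parsimonious ingroup topology: ((Q,((S,F),Y)),V).
S and F share a more recent common ancestor with each other than either does with Y, so Y is the least closely related of the three.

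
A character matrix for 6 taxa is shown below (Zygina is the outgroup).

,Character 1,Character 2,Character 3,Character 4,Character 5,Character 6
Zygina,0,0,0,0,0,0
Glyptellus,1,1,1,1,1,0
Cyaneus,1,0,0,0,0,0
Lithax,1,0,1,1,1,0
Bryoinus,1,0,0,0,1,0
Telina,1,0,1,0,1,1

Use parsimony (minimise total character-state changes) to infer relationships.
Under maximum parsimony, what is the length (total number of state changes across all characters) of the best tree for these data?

The outgroup has state '0' for every character, so '1' is the derived state throughout.
All ingroup taxa share the derived state '1' for Character 1; it defines the ingroup but does not resolve relationships within it.
Character 2: derived state '1' in Glyptellus only — an autapomorphy, so it tells us nothing about relationships among taxa.
Only Glyptellus, Lithax, and Telina show the derived state '1' for Character 3, supporting them as a clade.
Only Glyptellus and Lithax show the derived state '1' for Character 4, supporting them as a clade.
Character 5 (derived state '1') is shared by Bryoinus, Glyptellus, Lithax, and Telina — a synapomorphy uniting that clade.
Character 6: derived state '1' in Telina only — an autapomorphy, so it tells us nothing about relationships among taxa.
Most parsimonious ingroup topology: (Cyaneus,(Bryoinus,((Lithax,Glyptellus),Telina))).
Changes per character on this tree: Character 1: 1; Character 2: 1; Character 3: 1; Character 4: 1; Character 5: 1; Character 6: 1.
Total = 6.

6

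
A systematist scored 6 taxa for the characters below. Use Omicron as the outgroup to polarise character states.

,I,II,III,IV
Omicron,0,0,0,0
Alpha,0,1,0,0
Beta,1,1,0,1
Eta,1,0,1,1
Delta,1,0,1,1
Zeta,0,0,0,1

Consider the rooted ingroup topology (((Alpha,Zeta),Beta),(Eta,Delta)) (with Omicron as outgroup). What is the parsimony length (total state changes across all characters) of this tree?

7

Map each character onto (((Alpha,Zeta),Beta),(Eta,Delta)) (rooted by Omicron) and count the minimum state changes it requires (Fitch parsimony):
I: 2; II: 2; III: 1; IV: 2.
Total tree length = 7.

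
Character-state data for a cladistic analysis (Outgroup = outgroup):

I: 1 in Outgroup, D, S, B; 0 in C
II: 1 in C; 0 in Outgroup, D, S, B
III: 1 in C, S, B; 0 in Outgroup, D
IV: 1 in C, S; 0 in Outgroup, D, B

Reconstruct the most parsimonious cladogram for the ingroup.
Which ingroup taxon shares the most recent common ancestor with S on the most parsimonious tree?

C

Character polarity is set by the outgroup: the derived state is whichever differs from the outgroup's state, so for I the derived state is '0', and for the remaining characters it is '1'.
I: derived state '0' in C only — an autapomorphy, so it tells us nothing about relationships among taxa.
II (derived state '1') is unique to C (autapomorphy; uninformative for grouping).
Only B, C, and S show the derived state '1' for III, supporting them as a clade.
IV: derived state '1' in C and S only — synapomorphy for {C, S}.
Most parsimonious ingroup topology: (((C,S),B),D).
S and C form a cherry on this tree, so they are sister taxa.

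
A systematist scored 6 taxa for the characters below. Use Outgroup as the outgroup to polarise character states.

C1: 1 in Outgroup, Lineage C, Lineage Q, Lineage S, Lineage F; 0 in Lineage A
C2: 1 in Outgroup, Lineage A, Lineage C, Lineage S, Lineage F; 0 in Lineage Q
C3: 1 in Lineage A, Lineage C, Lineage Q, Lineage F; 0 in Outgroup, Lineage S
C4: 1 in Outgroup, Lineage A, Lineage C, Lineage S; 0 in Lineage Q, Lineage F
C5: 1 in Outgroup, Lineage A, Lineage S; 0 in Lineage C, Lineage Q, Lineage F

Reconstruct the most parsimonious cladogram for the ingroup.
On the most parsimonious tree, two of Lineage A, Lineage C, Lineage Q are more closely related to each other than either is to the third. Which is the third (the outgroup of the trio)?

Character polarity is set by the outgroup: the derived state is whichever differs from the outgroup's state, so for C1, C2, C4, C5 the derived state is '0', and for the remaining characters it is '1'.
C1 (derived state '0') is unique to Lineage A (autapomorphy; uninformative for grouping).
C2 (derived state '0') is unique to Lineage Q (autapomorphy; uninformative for grouping).
Only Lineage A, Lineage C, Lineage F, and Lineage Q show the derived state '1' for C3, supporting them as a clade.
C4: derived state '0' in Lineage F and Lineage Q only — synapomorphy for {Lineage F, Lineage Q}.
C5 (derived state '0') is shared by Lineage C, Lineage F, and Lineage Q — a synapomorphy uniting that clade.
Most parsimonious ingroup topology: ((Lineage A,(Lineage C,(Lineage Q,Lineage F))),Lineage S).
Lineage Q and Lineage C share a more recent common ancestor with each other than either does with Lineage A, so Lineage A is the least closely related of the three.

Lineage A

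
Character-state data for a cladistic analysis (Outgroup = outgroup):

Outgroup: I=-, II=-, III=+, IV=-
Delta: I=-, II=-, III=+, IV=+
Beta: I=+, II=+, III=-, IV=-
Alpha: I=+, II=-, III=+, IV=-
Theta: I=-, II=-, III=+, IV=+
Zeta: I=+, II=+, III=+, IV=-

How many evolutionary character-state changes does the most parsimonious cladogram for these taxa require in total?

Character polarity is set by the outgroup: the derived state is whichever differs from the outgroup's state, so for III the derived state is '-', and for the remaining characters it is '+'.
I: derived state '+' in Alpha, Beta, and Zeta only — synapomorphy for {Alpha, Beta, Zeta}.
II (derived state '+') is shared by Beta and Zeta — a synapomorphy uniting that clade.
III (derived state '-') is unique to Beta (autapomorphy; uninformative for grouping).
Only Delta and Theta show the derived state '+' for IV, supporting them as a clade.
Most parsimonious ingroup topology: ((Delta,Theta),((Beta,Zeta),Alpha)).
Changes per character on this tree: I: 1; II: 1; III: 1; IV: 1.
Total = 4.

4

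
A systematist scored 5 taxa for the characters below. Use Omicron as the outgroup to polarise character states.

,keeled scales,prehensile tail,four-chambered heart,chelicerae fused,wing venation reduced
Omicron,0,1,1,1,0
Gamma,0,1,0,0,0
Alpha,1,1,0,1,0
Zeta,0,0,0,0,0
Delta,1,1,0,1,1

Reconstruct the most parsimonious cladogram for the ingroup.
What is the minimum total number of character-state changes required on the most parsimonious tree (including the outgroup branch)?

Character polarity is set by the outgroup: the derived state is whichever differs from the outgroup's state, so for prehensile tail, four-chambered heart, chelicerae fused the derived state is '0', and for the remaining characters it is '1'.
Only Alpha and Delta show the derived state '1' for keeled scales, supporting them as a clade.
prehensile tail: derived state '0' in Zeta only — an autapomorphy, so it tells us nothing about relationships among taxa.
All ingroup taxa share the derived state '0' for four-chambered heart; it defines the ingroup but does not resolve relationships within it.
chelicerae fused: derived state '0' in Gamma and Zeta only — synapomorphy for {Gamma, Zeta}.
wing venation reduced: derived state '1' in Delta only — an autapomorphy, so it tells us nothing about relationships among taxa.
Most parsimonious ingroup topology: ((Gamma,Zeta),(Alpha,Delta)).
Changes per character on this tree: keeled scales: 1; prehensile tail: 1; four-chambered heart: 1; chelicerae fused: 1; wing venation reduced: 1.
Total = 5.

5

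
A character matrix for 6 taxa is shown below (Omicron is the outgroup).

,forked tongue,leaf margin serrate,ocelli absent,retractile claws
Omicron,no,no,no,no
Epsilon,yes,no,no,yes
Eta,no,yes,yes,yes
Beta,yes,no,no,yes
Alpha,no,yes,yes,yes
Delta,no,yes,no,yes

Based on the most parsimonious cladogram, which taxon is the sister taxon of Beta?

The outgroup has state 'no' for every character, so 'yes' is the derived state throughout.
forked tongue (derived state 'yes') is shared by Beta and Epsilon — a synapomorphy uniting that clade.
leaf margin serrate: derived state 'yes' in Alpha, Delta, and Eta only — synapomorphy for {Alpha, Delta, Eta}.
Only Alpha and Eta show the derived state 'yes' for ocelli absent, supporting them as a clade.
All ingroup taxa share the derived state 'yes' for retractile claws; it defines the ingroup but does not resolve relationships within it.
Most parsimonious ingroup topology: ((Epsilon,Beta),((Eta,Alpha),Delta)).
Beta and Epsilon form a cherry on this tree, so they are sister taxa.

Epsilon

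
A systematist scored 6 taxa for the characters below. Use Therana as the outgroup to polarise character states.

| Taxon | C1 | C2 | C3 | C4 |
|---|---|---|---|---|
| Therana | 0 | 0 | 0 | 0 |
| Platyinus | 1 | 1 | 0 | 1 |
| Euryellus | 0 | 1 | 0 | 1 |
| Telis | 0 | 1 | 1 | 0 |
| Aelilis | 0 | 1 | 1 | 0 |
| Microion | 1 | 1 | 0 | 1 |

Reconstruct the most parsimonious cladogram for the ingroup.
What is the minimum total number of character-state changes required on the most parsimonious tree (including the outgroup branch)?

4

The outgroup has state '0' for every character, so '1' is the derived state throughout.
C1: derived state '1' in Microion and Platyinus only — synapomorphy for {Microion, Platyinus}.
All ingroup taxa share the derived state '1' for C2; it defines the ingroup but does not resolve relationships within it.
C3 (derived state '1') is shared by Aelilis and Telis — a synapomorphy uniting that clade.
C4 (derived state '1') is shared by Euryellus, Microion, and Platyinus — a synapomorphy uniting that clade.
Most parsimonious ingroup topology: (((Platyinus,Microion),Euryellus),(Telis,Aelilis)).
Changes per character on this tree: C1: 1; C2: 1; C3: 1; C4: 1.
Total = 4.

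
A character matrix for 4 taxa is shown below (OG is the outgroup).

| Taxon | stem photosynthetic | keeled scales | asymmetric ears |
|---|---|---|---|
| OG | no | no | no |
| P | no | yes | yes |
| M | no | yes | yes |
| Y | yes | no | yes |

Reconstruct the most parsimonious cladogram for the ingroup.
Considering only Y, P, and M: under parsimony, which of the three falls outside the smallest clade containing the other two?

Y

The outgroup has state 'no' for every character, so 'yes' is the derived state throughout.
stem photosynthetic (derived state 'yes') is unique to Y (autapomorphy; uninformative for grouping).
keeled scales (derived state 'yes') is shared by M and P — a synapomorphy uniting that clade.
asymmetric ears (derived state 'yes') is shared by all ingroup taxa — unites the whole ingroup.
Most parsimonious ingroup topology: ((P,M),Y).
P and M share a more recent common ancestor with each other than either does with Y, so Y is the least closely related of the three.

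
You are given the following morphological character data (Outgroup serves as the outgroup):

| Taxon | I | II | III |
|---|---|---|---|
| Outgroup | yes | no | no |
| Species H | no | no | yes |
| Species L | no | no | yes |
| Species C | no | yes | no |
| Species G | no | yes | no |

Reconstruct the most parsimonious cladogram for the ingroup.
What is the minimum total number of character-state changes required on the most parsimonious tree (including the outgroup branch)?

3

Character polarity is set by the outgroup: the derived state is whichever differs from the outgroup's state, so for I the derived state is 'no', and for the remaining characters it is 'yes'.
I (derived state 'no') is shared by all ingroup taxa — unites the whole ingroup.
II (derived state 'yes') is shared by Species C and Species G — a synapomorphy uniting that clade.
Only Species H and Species L show the derived state 'yes' for III, supporting them as a clade.
Most parsimonious ingroup topology: ((Species H,Species L),(Species C,Species G)).
Changes per character on this tree: I: 1; II: 1; III: 1.
Total = 3.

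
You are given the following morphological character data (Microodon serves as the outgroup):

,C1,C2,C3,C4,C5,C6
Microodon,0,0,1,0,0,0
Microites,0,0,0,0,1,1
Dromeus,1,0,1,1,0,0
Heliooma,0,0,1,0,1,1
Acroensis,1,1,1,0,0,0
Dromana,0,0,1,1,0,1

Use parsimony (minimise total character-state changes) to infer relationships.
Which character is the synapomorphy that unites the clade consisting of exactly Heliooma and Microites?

Character polarity is set by the outgroup: the derived state is whichever differs from the outgroup's state, so for C3 the derived state is '0', and for the remaining characters it is '1'.
C1 (derived state '1') is shared by Acroensis and Dromeus — a synapomorphy uniting that clade.
C2 (derived state '1') is unique to Acroensis (autapomorphy; uninformative for grouping).
C3 (derived state '0') is unique to Microites (autapomorphy; uninformative for grouping).
C4 groups Dromana and Dromeus, which is incompatible with the clades supported by the remaining characters; treating it as convergent (homoplasy) costs fewer steps than any alternative tree.
Only Heliooma and Microites show the derived state '1' for C5, supporting them as a clade.
C6 (derived state '1') is shared by Dromana, Heliooma, and Microites — a synapomorphy uniting that clade.
Most parsimonious ingroup topology: (((Microites,Heliooma),Dromana),(Dromeus,Acroensis)).
The clade {Heliooma, Microites} is supported by C5: its derived state '1' occurs in exactly those taxa and in no other taxon (including the outgroup).

C5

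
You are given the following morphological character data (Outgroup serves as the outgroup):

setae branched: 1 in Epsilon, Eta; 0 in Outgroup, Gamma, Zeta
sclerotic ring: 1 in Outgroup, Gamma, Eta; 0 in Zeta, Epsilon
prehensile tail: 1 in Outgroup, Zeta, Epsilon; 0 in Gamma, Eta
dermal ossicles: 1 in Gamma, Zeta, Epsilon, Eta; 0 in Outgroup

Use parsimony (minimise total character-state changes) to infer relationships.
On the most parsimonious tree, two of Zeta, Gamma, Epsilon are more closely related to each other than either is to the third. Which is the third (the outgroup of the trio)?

Gamma

Character polarity is set by the outgroup: the derived state is whichever differs from the outgroup's state, so for sclerotic ring, prehensile tail the derived state is '0', and for the remaining characters it is '1'.
setae branched groups Epsilon and Eta, which is incompatible with the clades supported by the remaining characters; treating it as convergent (homoplasy) costs fewer steps than any alternative tree.
sclerotic ring: derived state '0' in Epsilon and Zeta only — synapomorphy for {Epsilon, Zeta}.
Only Eta and Gamma show the derived state '0' for prehensile tail, supporting them as a clade.
dermal ossicles (derived state '1') is shared by all ingroup taxa — unites the whole ingroup.
Most parsimonious ingroup topology: ((Gamma,Eta),(Zeta,Epsilon)).
Zeta and Epsilon share a more recent common ancestor with each other than either does with Gamma, so Gamma is the least closely related of the three.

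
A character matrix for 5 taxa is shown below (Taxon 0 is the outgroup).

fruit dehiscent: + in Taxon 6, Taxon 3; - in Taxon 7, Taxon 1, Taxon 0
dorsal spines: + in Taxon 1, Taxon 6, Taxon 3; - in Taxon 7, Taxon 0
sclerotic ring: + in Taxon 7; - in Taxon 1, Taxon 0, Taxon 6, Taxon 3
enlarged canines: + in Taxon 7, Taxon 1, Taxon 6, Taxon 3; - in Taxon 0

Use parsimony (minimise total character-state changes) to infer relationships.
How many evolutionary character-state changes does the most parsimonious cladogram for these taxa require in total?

4

The outgroup has state '-' for every character, so '+' is the derived state throughout.
fruit dehiscent (derived state '+') is shared by Taxon 3 and Taxon 6 — a synapomorphy uniting that clade.
dorsal spines: derived state '+' in Taxon 1, Taxon 3, and Taxon 6 only — synapomorphy for {Taxon 1, Taxon 3, Taxon 6}.
sclerotic ring (derived state '+') is unique to Taxon 7 (autapomorphy; uninformative for grouping).
All ingroup taxa share the derived state '+' for enlarged canines; it defines the ingroup but does not resolve relationships within it.
Most parsimonious ingroup topology: ((Taxon 1,(Taxon 3,Taxon 6)),Taxon 7).
Changes per character on this tree: fruit dehiscent: 1; dorsal spines: 1; sclerotic ring: 1; enlarged canines: 1.
Total = 4.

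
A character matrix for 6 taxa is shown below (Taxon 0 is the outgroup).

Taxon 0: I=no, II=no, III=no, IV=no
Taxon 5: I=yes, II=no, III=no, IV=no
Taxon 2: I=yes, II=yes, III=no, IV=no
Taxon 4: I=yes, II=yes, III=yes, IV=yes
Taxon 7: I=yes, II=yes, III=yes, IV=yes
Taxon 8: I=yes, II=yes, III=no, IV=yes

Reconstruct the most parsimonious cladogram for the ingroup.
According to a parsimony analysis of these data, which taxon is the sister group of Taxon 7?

The outgroup has state 'no' for every character, so 'yes' is the derived state throughout.
All ingroup taxa share the derived state 'yes' for I; it defines the ingroup but does not resolve relationships within it.
Only Taxon 2, Taxon 4, Taxon 7, and Taxon 8 show the derived state 'yes' for II, supporting them as a clade.
III (derived state 'yes') is shared by Taxon 4 and Taxon 7 — a synapomorphy uniting that clade.
IV (derived state 'yes') is shared by Taxon 4, Taxon 7, and Taxon 8 — a synapomorphy uniting that clade.
Most parsimonious ingroup topology: (Taxon 5,(Taxon 2,((Taxon 4,Taxon 7),Taxon 8))).
Taxon 7 and Taxon 4 form a cherry on this tree, so they are sister taxa.

Taxon 4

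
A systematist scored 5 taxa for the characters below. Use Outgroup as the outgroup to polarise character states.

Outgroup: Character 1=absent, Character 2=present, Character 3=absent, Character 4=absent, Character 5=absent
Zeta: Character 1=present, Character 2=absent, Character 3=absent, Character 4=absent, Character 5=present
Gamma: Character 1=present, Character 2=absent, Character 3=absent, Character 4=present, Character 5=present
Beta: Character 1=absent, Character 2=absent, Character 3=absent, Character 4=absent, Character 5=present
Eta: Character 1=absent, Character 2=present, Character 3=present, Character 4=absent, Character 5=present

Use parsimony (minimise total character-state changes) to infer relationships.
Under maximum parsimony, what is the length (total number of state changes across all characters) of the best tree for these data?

5

Character polarity is set by the outgroup: the derived state is whichever differs from the outgroup's state, so for Character 2 the derived state is 'absent', and for the remaining characters it is 'present'.
Character 1 (derived state 'present') is shared by Gamma and Zeta — a synapomorphy uniting that clade.
Character 2 (derived state 'absent') is shared by Beta, Gamma, and Zeta — a synapomorphy uniting that clade.
Character 3: derived state 'present' in Eta only — an autapomorphy, so it tells us nothing about relationships among taxa.
Character 4 (derived state 'present') is unique to Gamma (autapomorphy; uninformative for grouping).
All ingroup taxa share the derived state 'present' for Character 5; it defines the ingroup but does not resolve relationships within it.
Most parsimonious ingroup topology: (((Zeta,Gamma),Beta),Eta).
Changes per character on this tree: Character 1: 1; Character 2: 1; Character 3: 1; Character 4: 1; Character 5: 1.
Total = 5.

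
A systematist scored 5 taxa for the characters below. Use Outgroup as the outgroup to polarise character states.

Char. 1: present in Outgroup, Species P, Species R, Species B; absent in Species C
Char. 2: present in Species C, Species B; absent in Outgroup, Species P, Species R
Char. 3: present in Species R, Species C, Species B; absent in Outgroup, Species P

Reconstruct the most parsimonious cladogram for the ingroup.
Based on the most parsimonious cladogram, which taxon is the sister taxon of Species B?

Species C

Character polarity is set by the outgroup: the derived state is whichever differs from the outgroup's state, so for Char. 1 the derived state is 'absent', and for the remaining characters it is 'present'.
Char. 1: derived state 'absent' in Species C only — an autapomorphy, so it tells us nothing about relationships among taxa.
Char. 2: derived state 'present' in Species B and Species C only — synapomorphy for {Species B, Species C}.
Only Species B, Species C, and Species R show the derived state 'present' for Char. 3, supporting them as a clade.
Most parsimonious ingroup topology: (Species P,(Species R,(Species C,Species B))).
Species B and Species C form a cherry on this tree, so they are sister taxa.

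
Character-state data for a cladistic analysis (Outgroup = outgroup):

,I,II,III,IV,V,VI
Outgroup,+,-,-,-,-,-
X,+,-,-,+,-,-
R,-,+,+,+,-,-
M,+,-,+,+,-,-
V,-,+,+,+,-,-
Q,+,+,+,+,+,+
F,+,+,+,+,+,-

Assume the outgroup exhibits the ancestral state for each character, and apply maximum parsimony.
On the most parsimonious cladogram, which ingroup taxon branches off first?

Character polarity is set by the outgroup: the derived state is whichever differs from the outgroup's state, so for I the derived state is '-', and for the remaining characters it is '+'.
I (derived state '-') is shared by R and V — a synapomorphy uniting that clade.
Only F, Q, R, and V show the derived state '+' for II, supporting them as a clade.
III: derived state '+' in F, M, Q, R, and V only — synapomorphy for {F, M, Q, R, V}.
All ingroup taxa share the derived state '+' for IV; it defines the ingroup but does not resolve relationships within it.
V: derived state '+' in F and Q only — synapomorphy for {F, Q}.
VI (derived state '+') is unique to Q (autapomorphy; uninformative for grouping).
Most parsimonious ingroup topology: ((((V,R),(F,Q)),M),X).
X is sister to the clade containing all other ingroup taxa, so it is the earliest-diverging (most basal) ingroup lineage.

X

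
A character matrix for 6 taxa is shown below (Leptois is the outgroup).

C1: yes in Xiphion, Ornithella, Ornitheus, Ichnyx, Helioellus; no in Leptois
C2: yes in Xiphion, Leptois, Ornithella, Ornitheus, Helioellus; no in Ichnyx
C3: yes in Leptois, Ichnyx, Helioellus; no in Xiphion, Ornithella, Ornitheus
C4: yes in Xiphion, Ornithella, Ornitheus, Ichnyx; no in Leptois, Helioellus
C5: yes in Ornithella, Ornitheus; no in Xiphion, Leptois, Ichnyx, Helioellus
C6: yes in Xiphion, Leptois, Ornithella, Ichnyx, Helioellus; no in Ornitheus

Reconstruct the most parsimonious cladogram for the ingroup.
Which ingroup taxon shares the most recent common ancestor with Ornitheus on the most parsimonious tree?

Character polarity is set by the outgroup: the derived state is whichever differs from the outgroup's state, so for C2, C3, C6 the derived state is 'no', and for the remaining characters it is 'yes'.
C1 (derived state 'yes') is shared by all ingroup taxa — unites the whole ingroup.
C2 (derived state 'no') is unique to Ichnyx (autapomorphy; uninformative for grouping).
C3: derived state 'no' in Ornithella, Ornitheus, and Xiphion only — synapomorphy for {Ornithella, Ornitheus, Xiphion}.
C4 (derived state 'yes') is shared by Ichnyx, Ornithella, Ornitheus, and Xiphion — a synapomorphy uniting that clade.
Only Ornithella and Ornitheus show the derived state 'yes' for C5, supporting them as a clade.
C6 (derived state 'no') is unique to Ornitheus (autapomorphy; uninformative for grouping).
Most parsimonious ingroup topology: ((Ichnyx,((Ornitheus,Ornithella),Xiphion)),Helioellus).
Ornitheus and Ornithella form a cherry on this tree, so they are sister taxa.

Ornithella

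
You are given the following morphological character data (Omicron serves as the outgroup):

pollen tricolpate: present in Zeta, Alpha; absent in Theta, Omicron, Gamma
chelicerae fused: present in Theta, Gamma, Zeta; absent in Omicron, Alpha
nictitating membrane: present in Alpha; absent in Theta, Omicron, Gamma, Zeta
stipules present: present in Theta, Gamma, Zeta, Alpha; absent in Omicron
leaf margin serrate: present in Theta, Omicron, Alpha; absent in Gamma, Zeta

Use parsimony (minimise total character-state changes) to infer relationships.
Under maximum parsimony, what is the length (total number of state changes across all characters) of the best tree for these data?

6

Character polarity is set by the outgroup: the derived state is whichever differs from the outgroup's state, so for leaf margin serrate the derived state is 'absent', and for the remaining characters it is 'present'.
pollen tricolpate (state 'present') occurs in Alpha and Zeta but conflicts with the nesting implied by the other characters — most parsimoniously interpreted as homoplasy.
chelicerae fused: derived state 'present' in Gamma, Theta, and Zeta only — synapomorphy for {Gamma, Theta, Zeta}.
nictitating membrane: derived state 'present' in Alpha only — an autapomorphy, so it tells us nothing about relationships among taxa.
stipules present (derived state 'present') is shared by all ingroup taxa — unites the whole ingroup.
Only Gamma and Zeta show the derived state 'absent' for leaf margin serrate, supporting them as a clade.
Most parsimonious ingroup topology: (Alpha,((Zeta,Gamma),Theta)).
Changes per character on this tree: pollen tricolpate: 2; chelicerae fused: 1; nictitating membrane: 1; stipules present: 1; leaf margin serrate: 1.
Total = 6.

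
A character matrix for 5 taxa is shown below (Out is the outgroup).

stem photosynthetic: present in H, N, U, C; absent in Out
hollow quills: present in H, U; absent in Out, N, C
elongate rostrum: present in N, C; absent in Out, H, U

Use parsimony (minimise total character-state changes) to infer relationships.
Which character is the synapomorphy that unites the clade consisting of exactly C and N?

elongate rostrum

The outgroup has state 'absent' for every character, so 'present' is the derived state throughout.
All ingroup taxa share the derived state 'present' for stem photosynthetic; it defines the ingroup but does not resolve relationships within it.
hollow quills (derived state 'present') is shared by H and U — a synapomorphy uniting that clade.
elongate rostrum: derived state 'present' in C and N only — synapomorphy for {C, N}.
Most parsimonious ingroup topology: ((H,U),(N,C)).
The clade {C, N} is supported by elongate rostrum: its derived state 'present' occurs in exactly those taxa and in no other taxon (including the outgroup).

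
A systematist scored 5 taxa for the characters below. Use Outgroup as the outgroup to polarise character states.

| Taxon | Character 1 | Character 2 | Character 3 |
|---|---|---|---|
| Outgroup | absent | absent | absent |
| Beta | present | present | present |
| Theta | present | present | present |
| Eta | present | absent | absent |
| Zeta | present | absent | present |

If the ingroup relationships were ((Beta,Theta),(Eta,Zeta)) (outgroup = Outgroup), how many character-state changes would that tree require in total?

4

Map each character onto ((Beta,Theta),(Eta,Zeta)) (rooted by Outgroup) and count the minimum state changes it requires (Fitch parsimony):
Character 1: 1; Character 2: 1; Character 3: 2.
Total tree length = 4.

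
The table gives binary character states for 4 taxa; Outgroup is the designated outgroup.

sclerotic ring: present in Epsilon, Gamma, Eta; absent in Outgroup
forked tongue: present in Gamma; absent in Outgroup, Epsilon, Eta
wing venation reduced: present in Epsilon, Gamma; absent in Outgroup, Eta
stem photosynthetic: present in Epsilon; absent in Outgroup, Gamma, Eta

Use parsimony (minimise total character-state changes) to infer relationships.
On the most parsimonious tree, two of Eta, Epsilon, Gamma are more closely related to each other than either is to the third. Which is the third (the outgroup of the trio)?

The outgroup has state 'absent' for every character, so 'present' is the derived state throughout.
All ingroup taxa share the derived state 'present' for sclerotic ring; it defines the ingroup but does not resolve relationships within it.
forked tongue: derived state 'present' in Gamma only — an autapomorphy, so it tells us nothing about relationships among taxa.
wing venation reduced (derived state 'present') is shared by Epsilon and Gamma — a synapomorphy uniting that clade.
stem photosynthetic: derived state 'present' in Epsilon only — an autapomorphy, so it tells us nothing about relationships among taxa.
Most parsimonious ingroup topology: ((Epsilon,Gamma),Eta).
Gamma and Epsilon share a more recent common ancestor with each other than either does with Eta, so Eta is the least closely related of the three.

Eta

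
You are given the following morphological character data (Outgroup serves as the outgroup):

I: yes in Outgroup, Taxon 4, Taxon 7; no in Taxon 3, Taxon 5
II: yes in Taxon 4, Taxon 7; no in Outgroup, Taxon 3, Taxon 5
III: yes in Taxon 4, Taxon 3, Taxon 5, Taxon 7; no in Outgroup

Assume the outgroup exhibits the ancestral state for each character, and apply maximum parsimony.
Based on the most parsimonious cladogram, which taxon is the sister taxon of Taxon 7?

Taxon 4

Character polarity is set by the outgroup: the derived state is whichever differs from the outgroup's state, so for I the derived state is 'no', and for the remaining characters it is 'yes'.
I: derived state 'no' in Taxon 3 and Taxon 5 only — synapomorphy for {Taxon 3, Taxon 5}.
Only Taxon 4 and Taxon 7 show the derived state 'yes' for II, supporting them as a clade.
III (derived state 'yes') is shared by all ingroup taxa — unites the whole ingroup.
Most parsimonious ingroup topology: ((Taxon 4,Taxon 7),(Taxon 3,Taxon 5)).
Taxon 7 and Taxon 4 form a cherry on this tree, so they are sister taxa.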